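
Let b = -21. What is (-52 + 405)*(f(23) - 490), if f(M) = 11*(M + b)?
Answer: -165204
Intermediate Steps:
f(M) = -231 + 11*M (f(M) = 11*(M - 21) = 11*(-21 + M) = -231 + 11*M)
(-52 + 405)*(f(23) - 490) = (-52 + 405)*((-231 + 11*23) - 490) = 353*((-231 + 253) - 490) = 353*(22 - 490) = 353*(-468) = -165204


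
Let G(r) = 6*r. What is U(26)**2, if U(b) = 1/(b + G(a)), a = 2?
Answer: 1/1444 ≈ 0.00069252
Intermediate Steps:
U(b) = 1/(12 + b) (U(b) = 1/(b + 6*2) = 1/(b + 12) = 1/(12 + b))
U(26)**2 = (1/(12 + 26))**2 = (1/38)**2 = 1/1444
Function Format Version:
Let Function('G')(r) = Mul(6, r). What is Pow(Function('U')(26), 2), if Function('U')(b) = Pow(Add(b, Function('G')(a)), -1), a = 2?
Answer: Rational(1, 1444) ≈ 0.00069252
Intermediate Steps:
Function('U')(b) = Pow(Add(12, b), -1) (Function('U')(b) = Pow(Add(b, Mul(6, 2)), -1) = Pow(Add(b, 12), -1) = Pow(Add(12, b), -1))
Pow(Function('U')(26), 2) = Pow(Pow(Add(12, 26), -1), 2) = Pow(Pow(38, -1), 2) = Pow(Rational(1, 38), 2) = Rational(1, 1444)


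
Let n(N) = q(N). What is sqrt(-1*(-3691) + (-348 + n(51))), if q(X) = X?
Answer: sqrt(3394) ≈ 58.258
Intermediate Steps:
n(N) = N
sqrt(-1*(-3691) + (-348 + n(51))) = sqrt(-1*(-3691) + (-348 + 51)) = sqrt(3691 - 297) = sqrt(3394)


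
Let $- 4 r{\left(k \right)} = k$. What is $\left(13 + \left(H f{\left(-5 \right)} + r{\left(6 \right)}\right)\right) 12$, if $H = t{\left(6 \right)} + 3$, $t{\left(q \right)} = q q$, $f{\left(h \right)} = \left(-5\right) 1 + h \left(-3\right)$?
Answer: $4818$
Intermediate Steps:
$f{\left(h \right)} = -5 - 3 h$
$t{\left(q \right)} = q^{2}$
$H = 39$ ($H = 6^{2} + 3 = 36 + 3 = 39$)
$r{\left(k \right)} = - \frac{k}{4}$
$\left(13 + \left(H f{\left(-5 \right)} + r{\left(6 \right)}\right)\right) 12 = \left(13 + \left(39 \left(-5 - -15\right) - \frac{3}{2}\right)\right) 12 = \left(13 - \left(\frac{3}{2} - 39 \left(-5 + 15\right)\right)\right) 12 = \left(13 + \left(39 \cdot 10 - \frac{3}{2}\right)\right) 12 = \left(13 + \left(390 - \frac{3}{2}\right)\right) 12 = \left(13 + \frac{777}{2}\right) 12 = \frac{803}{2} \cdot 12 = 4818$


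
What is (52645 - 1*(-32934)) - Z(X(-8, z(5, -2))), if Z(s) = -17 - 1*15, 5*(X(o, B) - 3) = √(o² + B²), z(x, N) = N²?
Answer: 85611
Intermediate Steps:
X(o, B) = 3 + √(B² + o²)/5 (X(o, B) = 3 + √(o² + B²)/5 = 3 + √(B² + o²)/5)
Z(s) = -32 (Z(s) = -17 - 15 = -32)
(52645 - 1*(-32934)) - Z(X(-8, z(5, -2))) = (52645 - 1*(-32934)) - 1*(-32) = (52645 + 32934) + 32 = 85579 + 32 = 85611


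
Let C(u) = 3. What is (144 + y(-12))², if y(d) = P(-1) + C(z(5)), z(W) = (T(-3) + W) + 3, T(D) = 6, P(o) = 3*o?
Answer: 20736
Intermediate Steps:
z(W) = 9 + W (z(W) = (6 + W) + 3 = 9 + W)
y(d) = 0 (y(d) = 3*(-1) + 3 = -3 + 3 = 0)
(144 + y(-12))² = (144 + 0)² = 144² = 20736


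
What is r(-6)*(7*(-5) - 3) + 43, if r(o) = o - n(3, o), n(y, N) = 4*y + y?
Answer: 841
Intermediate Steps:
n(y, N) = 5*y
r(o) = -15 + o (r(o) = o - 5*3 = o - 1*15 = o - 15 = -15 + o)
r(-6)*(7*(-5) - 3) + 43 = (-15 - 6)*(7*(-5) - 3) + 43 = -21*(-35 - 3) + 43 = -21*(-38) + 43 = 798 + 43 = 841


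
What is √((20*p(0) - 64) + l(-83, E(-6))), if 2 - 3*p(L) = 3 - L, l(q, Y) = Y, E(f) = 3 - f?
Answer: I*√555/3 ≈ 7.8528*I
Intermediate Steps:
p(L) = -⅓ + L/3 (p(L) = ⅔ - (3 - L)/3 = ⅔ + (-1 + L/3) = -⅓ + L/3)
√((20*p(0) - 64) + l(-83, E(-6))) = √((20*(-⅓ + (⅓)*0) - 64) + (3 - 1*(-6))) = √((20*(-⅓ + 0) - 64) + (3 + 6)) = √((20*(-⅓) - 64) + 9) = √((-20/3 - 64) + 9) = √(-212/3 + 9) = √(-185/3) = I*√555/3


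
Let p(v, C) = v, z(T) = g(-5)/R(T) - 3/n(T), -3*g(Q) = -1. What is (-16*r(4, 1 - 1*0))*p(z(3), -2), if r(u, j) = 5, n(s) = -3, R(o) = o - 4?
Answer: -160/3 ≈ -53.333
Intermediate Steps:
R(o) = -4 + o
g(Q) = 1/3 (g(Q) = -1/3*(-1) = 1/3)
z(T) = 1 + 1/(3*(-4 + T)) (z(T) = 1/(3*(-4 + T)) - 3/(-3) = 1/(3*(-4 + T)) - 3*(-1/3) = 1/(3*(-4 + T)) + 1 = 1 + 1/(3*(-4 + T)))
(-16*r(4, 1 - 1*0))*p(z(3), -2) = (-16*5)*((-11/3 + 3)/(-4 + 3)) = -80*(-2)/((-1)*3) = -(-80)*(-2)/3 = -80*2/3 = -160/3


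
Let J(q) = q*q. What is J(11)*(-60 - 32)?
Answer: -11132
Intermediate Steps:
J(q) = q²
J(11)*(-60 - 32) = 11²*(-60 - 32) = 121*(-92) = -11132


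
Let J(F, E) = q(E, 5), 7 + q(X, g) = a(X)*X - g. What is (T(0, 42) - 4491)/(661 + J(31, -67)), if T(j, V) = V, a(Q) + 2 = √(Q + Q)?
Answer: -3483567/1214615 - 298083*I*√134/1214615 ≈ -2.868 - 2.8409*I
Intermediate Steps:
a(Q) = -2 + √2*√Q (a(Q) = -2 + √(Q + Q) = -2 + √(2*Q) = -2 + √2*√Q)
q(X, g) = -7 - g + X*(-2 + √2*√X) (q(X, g) = -7 + ((-2 + √2*√X)*X - g) = -7 + (X*(-2 + √2*√X) - g) = -7 + (-g + X*(-2 + √2*√X)) = -7 - g + X*(-2 + √2*√X))
J(F, E) = -12 + E*(-2 + √2*√E) (J(F, E) = -7 - 1*5 + E*(-2 + √2*√E) = -7 - 5 + E*(-2 + √2*√E) = -12 + E*(-2 + √2*√E))
(T(0, 42) - 4491)/(661 + J(31, -67)) = (42 - 4491)/(661 + (-12 - 67*(-2 + √2*√(-67)))) = -4449/(661 + (-12 - 67*(-2 + √2*(I*√67)))) = -4449/(661 + (-12 - 67*(-2 + I*√134))) = -4449/(661 + (-12 + (134 - 67*I*√134))) = -4449/(661 + (122 - 67*I*√134)) = -4449/(783 - 67*I*√134)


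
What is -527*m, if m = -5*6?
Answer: 15810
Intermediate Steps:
m = -30
-527*m = -527*(-30) = 15810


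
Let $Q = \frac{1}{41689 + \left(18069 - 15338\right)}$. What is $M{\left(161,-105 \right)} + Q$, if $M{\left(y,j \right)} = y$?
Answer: $\frac{7151621}{44420} \approx 161.0$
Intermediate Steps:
$Q = \frac{1}{44420}$ ($Q = \frac{1}{41689 + 2731} = \frac{1}{44420} \approx 2.2512 \cdot 10^{-5}$)
$M{\left(161,-105 \right)} + Q = 161 + \frac{1}{44420} = \frac{7151621}{44420}$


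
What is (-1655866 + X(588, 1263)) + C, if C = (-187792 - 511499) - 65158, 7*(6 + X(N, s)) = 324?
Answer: -16941923/7 ≈ -2.4203e+6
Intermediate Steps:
X(N, s) = 282/7 (X(N, s) = -6 + (⅐)*324 = -6 + 324/7 = 282/7)
C = -764449 (C = -699291 - 65158 = -764449)
(-1655866 + X(588, 1263)) + C = (-1655866 + 282/7) - 764449 = -11590780/7 - 764449 = -16941923/7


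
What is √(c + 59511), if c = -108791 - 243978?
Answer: I*√293258 ≈ 541.53*I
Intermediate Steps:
c = -352769
√(c + 59511) = √(-352769 + 59511) = √(-293258) = I*√293258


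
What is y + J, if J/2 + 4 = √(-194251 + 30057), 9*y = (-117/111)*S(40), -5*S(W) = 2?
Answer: -4414/555 + 2*I*√164194 ≈ -7.9532 + 810.42*I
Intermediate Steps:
S(W) = -⅖ (S(W) = -⅕*2 = -⅖)
y = 26/555 (y = (-117/111*(-⅖))/9 = (-117*1/111*(-⅖))/9 = (-39/37*(-⅖))/9 = (⅑)*(78/185) = 26/555 ≈ 0.046847)
J = -8 + 2*I*√164194 (J = -8 + 2*√(-194251 + 30057) = -8 + 2*√(-164194) = -8 + 2*(I*√164194) = -8 + 2*I*√164194 ≈ -8.0 + 810.42*I)
y + J = 26/555 + (-8 + 2*I*√164194) = -4414/555 + 2*I*√164194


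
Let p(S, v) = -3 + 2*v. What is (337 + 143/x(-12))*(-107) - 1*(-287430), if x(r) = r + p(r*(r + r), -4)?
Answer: 5796834/23 ≈ 2.5204e+5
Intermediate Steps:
x(r) = -11 + r (x(r) = r + (-3 + 2*(-4)) = r + (-3 - 8) = r - 11 = -11 + r)
(337 + 143/x(-12))*(-107) - 1*(-287430) = (337 + 143/(-11 - 12))*(-107) - 1*(-287430) = (337 + 143/(-23))*(-107) + 287430 = (337 + 143*(-1/23))*(-107) + 287430 = (337 - 143/23)*(-107) + 287430 = (7608/23)*(-107) + 287430 = -814056/23 + 287430 = 5796834/23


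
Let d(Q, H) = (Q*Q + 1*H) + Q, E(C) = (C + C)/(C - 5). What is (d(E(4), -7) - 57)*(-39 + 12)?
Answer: 216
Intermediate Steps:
E(C) = 2*C/(-5 + C) (E(C) = (2*C)/(-5 + C) = 2*C/(-5 + C))
d(Q, H) = H + Q + Q² (d(Q, H) = (Q² + H) + Q = (H + Q²) + Q = H + Q + Q²)
(d(E(4), -7) - 57)*(-39 + 12) = ((-7 + 2*4/(-5 + 4) + (2*4/(-5 + 4))²) - 57)*(-39 + 12) = ((-7 + 2*4/(-1) + (2*4/(-1))²) - 57)*(-27) = ((-7 + 2*4*(-1) + (2*4*(-1))²) - 57)*(-27) = ((-7 - 8 + (-8)²) - 57)*(-27) = ((-7 - 8 + 64) - 57)*(-27) = (49 - 57)*(-27) = -8*(-27) = 216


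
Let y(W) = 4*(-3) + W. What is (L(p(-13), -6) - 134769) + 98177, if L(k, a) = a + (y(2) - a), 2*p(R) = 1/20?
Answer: -36602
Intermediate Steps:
y(W) = -12 + W
p(R) = 1/40 (p(R) = (½)/20 = (½)*(1/20) = 1/40)
L(k, a) = -10 (L(k, a) = a + ((-12 + 2) - a) = a + (-10 - a) = -10)
(L(p(-13), -6) - 134769) + 98177 = (-10 - 134769) + 98177 = -134779 + 98177 = -36602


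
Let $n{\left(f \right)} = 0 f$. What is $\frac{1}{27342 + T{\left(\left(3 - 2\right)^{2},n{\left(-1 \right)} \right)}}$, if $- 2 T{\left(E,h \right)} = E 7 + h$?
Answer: $\frac{2}{54677} \approx 3.6578 \cdot 10^{-5}$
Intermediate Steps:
$n{\left(f \right)} = 0$
$T{\left(E,h \right)} = - \frac{7 E}{2} - \frac{h}{2}$ ($T{\left(E,h \right)} = - \frac{E 7 + h}{2} = - \frac{7 E + h}{2} = - \frac{h + 7 E}{2} = - \frac{7 E}{2} - \frac{h}{2}$)
$\frac{1}{27342 + T{\left(\left(3 - 2\right)^{2},n{\left(-1 \right)} \right)}} = \frac{1}{27342 - \frac{7 \left(3 - 2\right)^{2}}{2}} = \frac{1}{27342 + \left(- \frac{7 \cdot 1^{2}}{2} + 0\right)} = \frac{1}{27342 + \left(\left(- \frac{7}{2}\right) 1 + 0\right)} = \frac{1}{27342 + \left(- \frac{7}{2} + 0\right)} = \frac{1}{27342 - \frac{7}{2}} = \frac{1}{\frac{54677}{2}} = \frac{2}{54677}$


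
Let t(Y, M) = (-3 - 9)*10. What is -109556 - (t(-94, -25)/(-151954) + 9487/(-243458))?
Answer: -2026479464514777/18497208466 ≈ -1.0956e+5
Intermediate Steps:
t(Y, M) = -120 (t(Y, M) = -12*10 = -120)
-109556 - (t(-94, -25)/(-151954) + 9487/(-243458)) = -109556 - (-120/(-151954) + 9487/(-243458)) = -109556 - (-120*(-1/151954) + 9487*(-1/243458)) = -109556 - (60/75977 - 9487/243458) = -109556 - 1*(-706186319/18497208466) = -109556 + 706186319/18497208466 = -2026479464514777/18497208466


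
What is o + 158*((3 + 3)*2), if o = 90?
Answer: 1986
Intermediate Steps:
o + 158*((3 + 3)*2) = 90 + 158*((3 + 3)*2) = 90 + 158*(6*2) = 90 + 158*12 = 90 + 1896 = 1986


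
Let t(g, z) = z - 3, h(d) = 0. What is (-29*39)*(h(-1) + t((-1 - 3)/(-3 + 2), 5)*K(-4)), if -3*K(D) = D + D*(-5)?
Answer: 12064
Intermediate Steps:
K(D) = 4*D/3 (K(D) = -(D + D*(-5))/3 = -(D - 5*D)/3 = -(-4)*D/3 = 4*D/3)
t(g, z) = -3 + z
(-29*39)*(h(-1) + t((-1 - 3)/(-3 + 2), 5)*K(-4)) = (-29*39)*(0 + (-3 + 5)*((4/3)*(-4))) = -1131*(0 + 2*(-16/3)) = -1131*(0 - 32/3) = -1131*(-32/3) = 12064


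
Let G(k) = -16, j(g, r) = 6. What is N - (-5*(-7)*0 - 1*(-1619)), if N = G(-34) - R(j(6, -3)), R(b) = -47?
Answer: -1588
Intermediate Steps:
N = 31 (N = -16 - 1*(-47) = -16 + 47 = 31)
N - (-5*(-7)*0 - 1*(-1619)) = 31 - (-5*(-7)*0 - 1*(-1619)) = 31 - (35*0 + 1619) = 31 - (0 + 1619) = 31 - 1*1619 = 31 - 1619 = -1588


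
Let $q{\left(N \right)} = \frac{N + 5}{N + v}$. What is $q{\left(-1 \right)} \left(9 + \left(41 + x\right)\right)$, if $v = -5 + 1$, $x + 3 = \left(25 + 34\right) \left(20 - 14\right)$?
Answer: $- \frac{1604}{5} \approx -320.8$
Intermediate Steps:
$x = 351$ ($x = -3 + \left(25 + 34\right) \left(20 - 14\right) = -3 + 59 \cdot 6 = -3 + 354 = 351$)
$v = -4$
$q{\left(N \right)} = \frac{5 + N}{-4 + N}$ ($q{\left(N \right)} = \frac{N + 5}{N - 4} = \frac{5 + N}{-4 + N}$)
$q{\left(-1 \right)} \left(9 + \left(41 + x\right)\right) = \frac{5 - 1}{-4 - 1} \left(9 + \left(41 + 351\right)\right) = \frac{1}{-5} \cdot 4 \left(9 + 392\right) = \left(- \frac{1}{5}\right) 4 \cdot 401 = \left(- \frac{4}{5}\right) 401 = - \frac{1604}{5}$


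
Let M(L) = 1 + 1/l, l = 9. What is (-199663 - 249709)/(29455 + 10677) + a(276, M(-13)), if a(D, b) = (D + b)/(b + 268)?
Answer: -123536222/12149963 ≈ -10.168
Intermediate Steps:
M(L) = 10/9 (M(L) = 1 + 1/9 = 10/9)
a(D, b) = (D + b)/(268 + b)
(-199663 - 249709)/(29455 + 10677) + a(276, M(-13)) = (-199663 - 249709)/(29455 + 10677) + (276 + 10/9)/(268 + 10/9) = -449372/40132 + (2494/9)/(2422/9) = -449372*1/40132 + (9/2422)*(2494/9) = -112343/10033 + 1247/1211 = -123536222/12149963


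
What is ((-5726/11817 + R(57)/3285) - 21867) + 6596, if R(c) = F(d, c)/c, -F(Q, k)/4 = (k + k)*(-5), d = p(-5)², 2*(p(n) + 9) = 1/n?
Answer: -13173798205/862641 ≈ -15271.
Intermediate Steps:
p(n) = -9 + 1/(2*n)
d = 8281/100 (d = (-9 + (½)/(-5))² = (-9 + (½)*(-⅕))² = (-9 - ⅒)² = (-91/10)² = 8281/100 ≈ 82.810)
F(Q, k) = 40*k (F(Q, k) = -4*(k + k)*(-5) = -4*2*k*(-5) = -(-40)*k = 40*k)
R(c) = 40 (R(c) = (40*c)/c = 40)
((-5726/11817 + R(57)/3285) - 21867) + 6596 = ((-5726/11817 + 40/3285) - 21867) + 6596 = ((-5726*1/11817 + 40*(1/3285)) - 21867) + 6596 = ((-5726/11817 + 8/657) - 21867) + 6596 = (-407494/862641 - 21867) + 6596 = -18863778241/862641 + 6596 = -13173798205/862641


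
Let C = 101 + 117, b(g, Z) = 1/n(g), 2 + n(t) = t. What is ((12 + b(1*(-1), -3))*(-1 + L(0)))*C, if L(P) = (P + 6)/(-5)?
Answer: -16786/3 ≈ -5595.3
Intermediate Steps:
n(t) = -2 + t
L(P) = -6/5 - P/5 (L(P) = -(6 + P)/5 = -6/5 - P/5)
b(g, Z) = 1/(-2 + g)
C = 218
((12 + b(1*(-1), -3))*(-1 + L(0)))*C = ((12 + 1/(-2 + 1*(-1)))*(-1 + (-6/5 - ⅕*0)))*218 = ((12 + 1/(-2 - 1))*(-1 + (-6/5 + 0)))*218 = ((12 + 1/(-3))*(-1 - 6/5))*218 = ((12 - ⅓)*(-11/5))*218 = ((35/3)*(-11/5))*218 = -77/3*218 = -16786/3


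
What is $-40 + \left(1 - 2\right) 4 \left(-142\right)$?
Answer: $528$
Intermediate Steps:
$-40 + \left(1 - 2\right) 4 \left(-142\right) = -40 + \left(-1\right) 4 \left(-142\right) = -40 - -568 = -40 + 568 = 528$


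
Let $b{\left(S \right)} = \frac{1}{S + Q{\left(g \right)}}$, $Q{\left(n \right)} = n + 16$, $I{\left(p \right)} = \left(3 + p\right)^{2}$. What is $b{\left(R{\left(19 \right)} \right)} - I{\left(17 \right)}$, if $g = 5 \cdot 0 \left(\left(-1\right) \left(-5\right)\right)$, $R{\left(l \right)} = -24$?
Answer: $- \frac{3201}{8} \approx -400.13$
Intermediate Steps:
$g = 0$ ($g = 0 \cdot 5 = 0$)
$Q{\left(n \right)} = 16 + n$
$b{\left(S \right)} = \frac{1}{16 + S}$ ($b{\left(S \right)} = \frac{1}{S + \left(16 + 0\right)} = \frac{1}{S + 16} = \frac{1}{16 + S}$)
$b{\left(R{\left(19 \right)} \right)} - I{\left(17 \right)} = \frac{1}{16 - 24} - \left(3 + 17\right)^{2} = \frac{1}{-8} - 20^{2} = - \frac{1}{8} - 400 = - \frac{3201}{8}$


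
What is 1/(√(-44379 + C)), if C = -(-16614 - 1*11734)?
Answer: -I*√16031/16031 ≈ -0.007898*I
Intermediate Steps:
C = 28348 (C = -(-16614 - 11734) = -1*(-28348) = 28348)
1/(√(-44379 + C)) = 1/(√(-44379 + 28348)) = 1/(√(-16031)) = 1/(I*√16031) = -I*√16031/16031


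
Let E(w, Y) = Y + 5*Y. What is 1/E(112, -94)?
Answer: -1/564 ≈ -0.0017731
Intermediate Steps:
E(w, Y) = 6*Y
1/E(112, -94) = 1/(6*(-94)) = 1/(-564) = -1/564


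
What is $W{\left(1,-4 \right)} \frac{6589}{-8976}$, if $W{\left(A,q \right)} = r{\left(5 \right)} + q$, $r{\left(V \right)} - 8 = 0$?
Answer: $- \frac{599}{204} \approx -2.9363$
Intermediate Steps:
$r{\left(V \right)} = 8$ ($r{\left(V \right)} = 8 + 0 = 8$)
$W{\left(A,q \right)} = 8 + q$
$W{\left(1,-4 \right)} \frac{6589}{-8976} = \left(8 - 4\right) \frac{6589}{-8976} = 4 \cdot 6589 \left(- \frac{1}{8976}\right) = 4 \left(- \frac{599}{816}\right) = - \frac{599}{204}$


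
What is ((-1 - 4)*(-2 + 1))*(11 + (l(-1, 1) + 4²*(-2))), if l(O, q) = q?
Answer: -100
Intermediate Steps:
((-1 - 4)*(-2 + 1))*(11 + (l(-1, 1) + 4²*(-2))) = ((-1 - 4)*(-2 + 1))*(11 + (1 + 4²*(-2))) = (-5*(-1))*(11 + (1 + 16*(-2))) = 5*(11 + (1 - 32)) = 5*(11 - 31) = 5*(-20) = -100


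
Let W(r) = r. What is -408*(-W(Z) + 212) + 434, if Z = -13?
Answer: -91366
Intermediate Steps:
-408*(-W(Z) + 212) + 434 = -408*(-1*(-13) + 212) + 434 = -408*(13 + 212) + 434 = -408*225 + 434 = -91800 + 434 = -91366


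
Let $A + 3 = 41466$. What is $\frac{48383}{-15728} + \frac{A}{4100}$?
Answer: $\frac{113439941}{16121200} \approx 7.0367$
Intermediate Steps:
$A = 41463$ ($A = -3 + 41466 = 41463$)
$\frac{48383}{-15728} + \frac{A}{4100} = \frac{48383}{-15728} + \frac{41463}{4100} = 48383 \left(- \frac{1}{15728}\right) + 41463 \cdot \frac{1}{4100} = - \frac{48383}{15728} + \frac{41463}{4100} = \frac{113439941}{16121200}$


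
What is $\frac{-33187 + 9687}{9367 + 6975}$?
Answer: $- \frac{11750}{8171} \approx -1.438$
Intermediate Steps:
$\frac{-33187 + 9687}{9367 + 6975} = - \frac{23500}{16342} = \left(-23500\right) \frac{1}{16342} = - \frac{11750}{8171}$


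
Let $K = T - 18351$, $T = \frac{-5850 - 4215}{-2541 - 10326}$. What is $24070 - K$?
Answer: $\frac{181940314}{4289} \approx 42420.0$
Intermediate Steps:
$T = \frac{3355}{4289}$ ($T = - \frac{10065}{-12867} = \left(-10065\right) \left(- \frac{1}{12867}\right) = \frac{3355}{4289} \approx 0.78223$)
$K = - \frac{78704084}{4289}$ ($K = \frac{3355}{4289} - 18351 = - \frac{78704084}{4289} \approx -18350.0$)
$24070 - K = 24070 - - \frac{78704084}{4289} = 24070 + \frac{78704084}{4289} = \frac{181940314}{4289}$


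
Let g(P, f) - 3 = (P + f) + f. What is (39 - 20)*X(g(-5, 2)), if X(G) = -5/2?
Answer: -95/2 ≈ -47.500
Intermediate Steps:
g(P, f) = 3 + P + 2*f (g(P, f) = 3 + ((P + f) + f) = 3 + (P + 2*f) = 3 + P + 2*f)
X(G) = -5/2 (X(G) = -5*1/2 = -5/2)
(39 - 20)*X(g(-5, 2)) = (39 - 20)*(-5/2) = 19*(-5/2) = -95/2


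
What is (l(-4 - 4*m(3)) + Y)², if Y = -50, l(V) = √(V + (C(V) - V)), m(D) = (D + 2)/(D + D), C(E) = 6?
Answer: (50 - √6)² ≈ 2261.1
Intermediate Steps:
m(D) = (2 + D)/(2*D) (m(D) = (2 + D)/((2*D)) = (2 + D)*(1/(2*D)) = (2 + D)/(2*D))
l(V) = √6 (l(V) = √(V + (6 - V)) = √6)
(l(-4 - 4*m(3)) + Y)² = (√6 - 50)² = (-50 + √6)²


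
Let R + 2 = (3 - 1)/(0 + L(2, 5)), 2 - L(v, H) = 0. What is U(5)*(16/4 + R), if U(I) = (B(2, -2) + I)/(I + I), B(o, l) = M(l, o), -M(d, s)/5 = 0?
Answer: 3/2 ≈ 1.5000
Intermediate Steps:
L(v, H) = 2 (L(v, H) = 2 - 1*0 = 2 + 0 = 2)
M(d, s) = 0 (M(d, s) = -5*0 = 0)
B(o, l) = 0
U(I) = ½ (U(I) = (0 + I)/(I + I) = I/((2*I)) = I*(1/(2*I)) = ½)
R = -1 (R = -2 + (3 - 1)/(0 + 2) = -2 + 2/2 = -2 + 2*(½) = -2 + 1 = -1)
U(5)*(16/4 + R) = (16/4 - 1)/2 = (16*(¼) - 1)/2 = (4 - 1)/2 = (½)*3 = 3/2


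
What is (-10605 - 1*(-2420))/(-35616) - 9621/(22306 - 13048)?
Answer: -44480801/54955488 ≈ -0.80940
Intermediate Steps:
(-10605 - 1*(-2420))/(-35616) - 9621/(22306 - 13048) = (-10605 + 2420)*(-1/35616) - 9621/9258 = -8185*(-1/35616) - 9621*1/9258 = 8185/35616 - 3207/3086 = -44480801/54955488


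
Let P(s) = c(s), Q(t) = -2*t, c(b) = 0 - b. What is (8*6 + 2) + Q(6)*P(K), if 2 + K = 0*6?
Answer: 26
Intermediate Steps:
c(b) = -b
K = -2 (K = -2 + 0*6 = -2 + 0 = -2)
P(s) = -s
(8*6 + 2) + Q(6)*P(K) = (8*6 + 2) + (-2*6)*(-1*(-2)) = (48 + 2) - 12*2 = 50 - 24 = 26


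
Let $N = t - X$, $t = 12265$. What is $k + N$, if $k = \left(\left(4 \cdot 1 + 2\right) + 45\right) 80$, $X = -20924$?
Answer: $37269$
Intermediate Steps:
$N = 33189$ ($N = 12265 - -20924 = 12265 + 20924 = 33189$)
$k = 4080$ ($k = \left(\left(4 + 2\right) + 45\right) 80 = \left(6 + 45\right) 80 = 51 \cdot 80 = 4080$)
$k + N = 4080 + 33189 = 37269$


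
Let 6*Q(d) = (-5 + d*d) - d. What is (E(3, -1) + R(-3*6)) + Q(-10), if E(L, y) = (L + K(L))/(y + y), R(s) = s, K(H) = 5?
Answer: -9/2 ≈ -4.5000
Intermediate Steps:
E(L, y) = (5 + L)/(2*y) (E(L, y) = (L + 5)/(y + y) = (5 + L)/((2*y)) = (5 + L)*(1/(2*y)) = (5 + L)/(2*y))
Q(d) = -5/6 - d/6 + d**2/6 (Q(d) = ((-5 + d*d) - d)/6 = ((-5 + d**2) - d)/6 = (-5 + d**2 - d)/6 = -5/6 - d/6 + d**2/6)
(E(3, -1) + R(-3*6)) + Q(-10) = ((1/2)*(5 + 3)/(-1) - 3*6) + (-5/6 - 1/6*(-10) + (1/6)*(-10)**2) = ((1/2)*(-1)*8 - 18) + (-5/6 + 5/3 + (1/6)*100) = (-4 - 18) + (-5/6 + 5/3 + 50/3) = -22 + 35/2 = -9/2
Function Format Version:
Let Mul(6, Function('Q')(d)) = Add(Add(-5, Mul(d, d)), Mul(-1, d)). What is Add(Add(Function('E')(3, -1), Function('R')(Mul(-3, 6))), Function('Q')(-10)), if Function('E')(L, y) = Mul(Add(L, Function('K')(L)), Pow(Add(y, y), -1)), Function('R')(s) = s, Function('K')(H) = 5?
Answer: Rational(-9, 2) ≈ -4.5000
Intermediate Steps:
Function('E')(L, y) = Mul(Rational(1, 2), Pow(y, -1), Add(5, L)) (Function('E')(L, y) = Mul(Add(L, 5), Pow(Add(y, y), -1)) = Mul(Add(5, L), Pow(Mul(2, y), -1)) = Mul(Add(5, L), Mul(Rational(1, 2), Pow(y, -1))) = Mul(Rational(1, 2), Pow(y, -1), Add(5, L)))
Function('Q')(d) = Add(Rational(-5, 6), Mul(Rational(-1, 6), d), Mul(Rational(1, 6), Pow(d, 2))) (Function('Q')(d) = Mul(Rational(1, 6), Add(Add(-5, Mul(d, d)), Mul(-1, d))) = Mul(Rational(1, 6), Add(Add(-5, Pow(d, 2)), Mul(-1, d))) = Mul(Rational(1, 6), Add(-5, Pow(d, 2), Mul(-1, d))) = Add(Rational(-5, 6), Mul(Rational(-1, 6), d), Mul(Rational(1, 6), Pow(d, 2))))
Add(Add(Function('E')(3, -1), Function('R')(Mul(-3, 6))), Function('Q')(-10)) = Add(Add(Mul(Rational(1, 2), Pow(-1, -1), Add(5, 3)), Mul(-3, 6)), Add(Rational(-5, 6), Mul(Rational(-1, 6), -10), Mul(Rational(1, 6), Pow(-10, 2)))) = Add(Add(Mul(Rational(1, 2), -1, 8), -18), Add(Rational(-5, 6), Rational(5, 3), Mul(Rational(1, 6), 100))) = Add(Add(-4, -18), Add(Rational(-5, 6), Rational(5, 3), Rational(50, 3))) = Add(-22, Rational(35, 2)) = Rational(-9, 2)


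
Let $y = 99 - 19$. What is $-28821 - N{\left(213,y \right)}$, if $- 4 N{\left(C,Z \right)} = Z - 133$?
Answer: $- \frac{115337}{4} \approx -28834.0$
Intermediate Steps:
$y = 80$
$N{\left(C,Z \right)} = \frac{133}{4} - \frac{Z}{4}$ ($N{\left(C,Z \right)} = - \frac{Z - 133}{4} = - \frac{-133 + Z}{4} = \frac{133}{4} - \frac{Z}{4}$)
$-28821 - N{\left(213,y \right)} = -28821 - \left(\frac{133}{4} - 20\right) = -28821 - \frac{53}{4} = - \frac{115337}{4}$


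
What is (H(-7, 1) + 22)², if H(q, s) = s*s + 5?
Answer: 784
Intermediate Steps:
H(q, s) = 5 + s² (H(q, s) = s² + 5 = 5 + s²)
(H(-7, 1) + 22)² = ((5 + 1²) + 22)² = ((5 + 1) + 22)² = (6 + 22)² = 28² = 784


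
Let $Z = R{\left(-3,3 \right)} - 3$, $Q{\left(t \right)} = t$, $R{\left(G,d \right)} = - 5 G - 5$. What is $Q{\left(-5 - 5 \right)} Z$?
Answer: $-70$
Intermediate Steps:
$R{\left(G,d \right)} = -5 - 5 G$
$Z = 7$ ($Z = \left(-5 - -15\right) - 3 = \left(-5 + 15\right) - 3 = 10 - 3 = 7$)
$Q{\left(-5 - 5 \right)} Z = \left(-5 - 5\right) 7 = \left(-10\right) 7 = -70$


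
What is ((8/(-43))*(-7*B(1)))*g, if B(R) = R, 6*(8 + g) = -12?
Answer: -560/43 ≈ -13.023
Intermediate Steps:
g = -10 (g = -8 + (⅙)*(-12) = -8 - 2 = -10)
((8/(-43))*(-7*B(1)))*g = ((8/(-43))*(-7*1))*(-10) = ((8*(-1/43))*(-7))*(-10) = -8/43*(-7)*(-10) = (56/43)*(-10) = -560/43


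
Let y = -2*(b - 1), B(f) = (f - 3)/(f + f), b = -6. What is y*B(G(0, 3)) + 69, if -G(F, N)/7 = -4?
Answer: 301/4 ≈ 75.250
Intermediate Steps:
G(F, N) = 28 (G(F, N) = -7*(-4) = 28)
B(f) = (-3 + f)/(2*f) (B(f) = (-3 + f)/((2*f)) = (-3 + f)*(1/(2*f)) = (-3 + f)/(2*f))
y = 14 (y = -2*(-6 - 1) = -2*(-7) = 14)
y*B(G(0, 3)) + 69 = 14*((1/2)*(-3 + 28)/28) + 69 = 14*((1/2)*(1/28)*25) + 69 = 14*(25/56) + 69 = 25/4 + 69 = 301/4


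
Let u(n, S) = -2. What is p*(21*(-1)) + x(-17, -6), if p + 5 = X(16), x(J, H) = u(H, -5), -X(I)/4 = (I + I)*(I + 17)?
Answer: 88807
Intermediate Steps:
X(I) = -8*I*(17 + I) (X(I) = -4*(I + I)*(I + 17) = -4*2*I*(17 + I) = -8*I*(17 + I))
x(J, H) = -2
p = -4229 (p = -5 - 8*16*(17 + 16) = -5 - 8*16*33 = -5 - 4224 = -4229)
p*(21*(-1)) + x(-17, -6) = -88809*(-1) - 2 = -4229*(-21) - 2 = 88809 - 2 = 88807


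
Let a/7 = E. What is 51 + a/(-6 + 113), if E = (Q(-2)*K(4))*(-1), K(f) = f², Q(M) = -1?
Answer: 5569/107 ≈ 52.047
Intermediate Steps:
E = 16 (E = -1*4²*(-1) = -1*16*(-1) = -16*(-1) = 16)
a = 112 (a = 7*16 = 112)
51 + a/(-6 + 113) = 51 + 112/(-6 + 113) = 51 + 112/107 = 5569/107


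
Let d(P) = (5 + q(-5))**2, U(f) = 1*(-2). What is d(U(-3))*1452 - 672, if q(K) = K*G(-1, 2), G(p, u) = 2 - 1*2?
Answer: 35628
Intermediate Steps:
G(p, u) = 0 (G(p, u) = 2 - 2 = 0)
q(K) = 0 (q(K) = K*0 = 0)
U(f) = -2
d(P) = 25 (d(P) = (5 + 0)**2 = 5**2 = 25)
d(U(-3))*1452 - 672 = 25*1452 - 672 = 36300 - 672 = 35628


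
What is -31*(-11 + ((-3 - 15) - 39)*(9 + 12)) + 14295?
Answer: 51743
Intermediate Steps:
-31*(-11 + ((-3 - 15) - 39)*(9 + 12)) + 14295 = -31*(-11 + (-18 - 39)*21) + 14295 = -31*(-11 - 57*21) + 14295 = -31*(-11 - 1197) + 14295 = -31*(-1208) + 14295 = 37448 + 14295 = 51743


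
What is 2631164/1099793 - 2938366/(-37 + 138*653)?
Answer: -2994586998610/99066054061 ≈ -30.228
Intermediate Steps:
2631164/1099793 - 2938366/(-37 + 138*653) = 2631164*(1/1099793) - 2938366/(-37 + 90114) = 2631164/1099793 - 2938366/90077 = -2994586998610/99066054061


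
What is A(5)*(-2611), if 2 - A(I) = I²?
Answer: 60053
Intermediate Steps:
A(I) = 2 - I²
A(5)*(-2611) = (2 - 1*5²)*(-2611) = (2 - 1*25)*(-2611) = (2 - 25)*(-2611) = -23*(-2611) = 60053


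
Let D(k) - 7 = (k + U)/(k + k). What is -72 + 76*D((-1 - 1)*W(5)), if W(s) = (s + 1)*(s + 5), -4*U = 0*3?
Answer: 498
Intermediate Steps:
U = 0 (U = -0*3 = -¼*0 = 0)
W(s) = (1 + s)*(5 + s)
D(k) = 15/2 (D(k) = 7 + (k + 0)/(k + k) = 7 + k/((2*k)) = 7 + k*(1/(2*k)) = 7 + ½ = 15/2)
-72 + 76*D((-1 - 1)*W(5)) = -72 + 76*(15/2) = -72 + 570 = 498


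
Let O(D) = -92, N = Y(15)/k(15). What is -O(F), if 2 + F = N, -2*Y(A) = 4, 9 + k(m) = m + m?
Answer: 92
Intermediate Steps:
k(m) = -9 + 2*m (k(m) = -9 + (m + m) = -9 + 2*m)
Y(A) = -2 (Y(A) = -1/2*4 = -2)
N = -2/21 (N = -2/(-9 + 2*15) = -2/(-9 + 30) = -2/21 ≈ -0.095238)
F = -44/21 (F = -2 - 2/21 = -44/21 ≈ -2.0952)
-O(F) = -1*(-92) = 92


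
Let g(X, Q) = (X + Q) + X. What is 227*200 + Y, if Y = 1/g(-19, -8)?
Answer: 2088399/46 ≈ 45400.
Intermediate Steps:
g(X, Q) = Q + 2*X (g(X, Q) = (Q + X) + X = Q + 2*X)
Y = -1/46 (Y = 1/(-8 + 2*(-19)) = 1/(-8 - 38) = 1/(-46) = -1/46 ≈ -0.021739)
227*200 + Y = 227*200 - 1/46 = 45400 - 1/46 = 2088399/46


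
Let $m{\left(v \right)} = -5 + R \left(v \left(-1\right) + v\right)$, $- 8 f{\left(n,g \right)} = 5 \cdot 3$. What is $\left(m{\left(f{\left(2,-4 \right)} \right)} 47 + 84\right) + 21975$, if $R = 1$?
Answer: $21824$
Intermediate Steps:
$f{\left(n,g \right)} = - \frac{15}{8}$ ($f{\left(n,g \right)} = - \frac{5 \cdot 3}{8} = \left(- \frac{1}{8}\right) 15 = - \frac{15}{8}$)
$m{\left(v \right)} = -5$ ($m{\left(v \right)} = -5 + 1 \left(v \left(-1\right) + v\right) = -5 + 1 \left(- v + v\right) = -5 + 1 \cdot 0 = -5 + 0 = -5$)
$\left(m{\left(f{\left(2,-4 \right)} \right)} 47 + 84\right) + 21975 = \left(\left(-5\right) 47 + 84\right) + 21975 = \left(-235 + 84\right) + 21975 = -151 + 21975 = 21824$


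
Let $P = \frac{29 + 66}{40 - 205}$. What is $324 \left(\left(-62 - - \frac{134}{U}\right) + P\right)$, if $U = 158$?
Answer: $- \frac{17379792}{869} \approx -20000.0$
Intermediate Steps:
$P = - \frac{19}{33}$ ($P = \frac{95}{-165} = 95 \left(- \frac{1}{165}\right) = - \frac{19}{33} \approx -0.57576$)
$324 \left(\left(-62 - - \frac{134}{U}\right) + P\right) = 324 \left(\left(-62 - - \frac{134}{158}\right) - \frac{19}{33}\right) = 324 \left(\left(-62 - \left(-134\right) \frac{1}{158}\right) - \frac{19}{33}\right) = 324 \left(\left(-62 - - \frac{67}{79}\right) - \frac{19}{33}\right) = 324 \left(\left(-62 + \frac{67}{79}\right) - \frac{19}{33}\right) = 324 \left(- \frac{4831}{79} - \frac{19}{33}\right) = 324 \left(- \frac{160924}{2607}\right) = - \frac{17379792}{869}$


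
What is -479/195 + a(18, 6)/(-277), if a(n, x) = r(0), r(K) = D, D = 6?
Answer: -133853/54015 ≈ -2.4781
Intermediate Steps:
r(K) = 6
a(n, x) = 6
-479/195 + a(18, 6)/(-277) = -479/195 + 6/(-277) = -479*1/195 + 6*(-1/277) = -479/195 - 6/277 = -133853/54015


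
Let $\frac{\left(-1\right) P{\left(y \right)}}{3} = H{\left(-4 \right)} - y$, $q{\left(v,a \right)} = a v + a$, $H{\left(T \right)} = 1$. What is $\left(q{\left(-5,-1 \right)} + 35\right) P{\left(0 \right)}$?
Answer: $-117$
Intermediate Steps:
$q{\left(v,a \right)} = a + a v$
$P{\left(y \right)} = -3 + 3 y$ ($P{\left(y \right)} = - 3 \left(1 - y\right) = -3 + 3 y$)
$\left(q{\left(-5,-1 \right)} + 35\right) P{\left(0 \right)} = \left(- (1 - 5) + 35\right) \left(-3 + 3 \cdot 0\right) = \left(\left(-1\right) \left(-4\right) + 35\right) \left(-3 + 0\right) = \left(4 + 35\right) \left(-3\right) = 39 \left(-3\right) = -117$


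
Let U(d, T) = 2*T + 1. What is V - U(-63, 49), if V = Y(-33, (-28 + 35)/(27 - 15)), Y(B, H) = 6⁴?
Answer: 1197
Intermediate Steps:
Y(B, H) = 1296
V = 1296
U(d, T) = 1 + 2*T
V - U(-63, 49) = 1296 - (1 + 2*49) = 1296 - (1 + 98) = 1296 - 1*99 = 1296 - 99 = 1197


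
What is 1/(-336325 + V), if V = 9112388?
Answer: 1/8776063 ≈ 1.1395e-7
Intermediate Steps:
1/(-336325 + V) = 1/(-336325 + 9112388) = 1/8776063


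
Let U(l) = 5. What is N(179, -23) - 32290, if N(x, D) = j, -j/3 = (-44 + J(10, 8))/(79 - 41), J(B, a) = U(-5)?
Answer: -1226903/38 ≈ -32287.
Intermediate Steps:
J(B, a) = 5
j = 117/38 (j = -3*(-44 + 5)/(79 - 41) = -(-117)/38 = -3*(-39/38) = 117/38 ≈ 3.0789)
N(x, D) = 117/38
N(179, -23) - 32290 = 117/38 - 32290 = -1226903/38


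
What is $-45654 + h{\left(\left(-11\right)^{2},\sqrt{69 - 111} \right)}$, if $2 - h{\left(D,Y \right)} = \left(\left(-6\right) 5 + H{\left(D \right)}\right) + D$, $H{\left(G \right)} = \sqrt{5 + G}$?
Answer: $-45743 - 3 \sqrt{14} \approx -45754.0$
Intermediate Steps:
$h{\left(D,Y \right)} = 32 - D - \sqrt{5 + D}$ ($h{\left(D,Y \right)} = 2 - \left(\left(\left(-6\right) 5 + \sqrt{5 + D}\right) + D\right) = 2 - \left(\left(-30 + \sqrt{5 + D}\right) + D\right) = 2 - \left(-30 + D + \sqrt{5 + D}\right) = 32 - D - \sqrt{5 + D}$)
$-45654 + h{\left(\left(-11\right)^{2},\sqrt{69 - 111} \right)} = -45654 - \left(89 + \sqrt{5 + \left(-11\right)^{2}}\right) = -45654 - \left(89 + \sqrt{5 + 121}\right) = -45654 - \left(89 + \sqrt{126}\right) = -45654 - \left(89 + 3 \sqrt{14}\right) = -45743 - 3 \sqrt{14}$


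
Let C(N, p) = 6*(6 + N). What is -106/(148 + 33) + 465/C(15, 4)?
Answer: 23603/7602 ≈ 3.1048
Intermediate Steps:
C(N, p) = 36 + 6*N
-106/(148 + 33) + 465/C(15, 4) = -106/(148 + 33) + 465/(36 + 6*15) = -106/181 + 465/(36 + 90) = -106*1/181 + 465/126 = -106/181 + 465*(1/126) = -106/181 + 155/42 = 23603/7602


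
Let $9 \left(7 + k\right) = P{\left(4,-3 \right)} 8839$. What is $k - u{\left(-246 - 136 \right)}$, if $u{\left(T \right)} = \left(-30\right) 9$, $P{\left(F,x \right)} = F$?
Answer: $\frac{37723}{9} \approx 4191.4$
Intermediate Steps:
$u{\left(T \right)} = -270$
$k = \frac{35293}{9}$ ($k = -7 + \frac{4 \cdot 8839}{9} = -7 + \frac{1}{9} \cdot 35356 = -7 + \frac{35356}{9} = \frac{35293}{9} \approx 3921.4$)
$k - u{\left(-246 - 136 \right)} = \frac{35293}{9} - -270 = \frac{35293}{9} + 270 = \frac{37723}{9}$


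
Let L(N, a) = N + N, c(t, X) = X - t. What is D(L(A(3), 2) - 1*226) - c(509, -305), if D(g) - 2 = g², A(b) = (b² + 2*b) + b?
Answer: 36916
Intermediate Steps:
A(b) = b² + 3*b
L(N, a) = 2*N
D(g) = 2 + g²
D(L(A(3), 2) - 1*226) - c(509, -305) = (2 + (2*(3*(3 + 3)) - 1*226)²) - (-305 - 1*509) = (2 + (2*(3*6) - 226)²) - (-305 - 509) = (2 + (2*18 - 226)²) - 1*(-814) = (2 + (36 - 226)²) + 814 = (2 + (-190)²) + 814 = (2 + 36100) + 814 = 36102 + 814 = 36916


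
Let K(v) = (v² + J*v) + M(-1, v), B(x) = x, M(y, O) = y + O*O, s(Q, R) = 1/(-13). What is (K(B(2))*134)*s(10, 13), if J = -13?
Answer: 2546/13 ≈ 195.85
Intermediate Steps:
s(Q, R) = -1/13
M(y, O) = y + O²
K(v) = -1 - 13*v + 2*v² (K(v) = (v² - 13*v) + (-1 + v²) = -1 - 13*v + 2*v²)
(K(B(2))*134)*s(10, 13) = ((-1 - 13*2 + 2*2²)*134)*(-1/13) = ((-1 - 26 + 2*4)*134)*(-1/13) = ((-1 - 26 + 8)*134)*(-1/13) = -19*134*(-1/13) = -2546*(-1/13) = 2546/13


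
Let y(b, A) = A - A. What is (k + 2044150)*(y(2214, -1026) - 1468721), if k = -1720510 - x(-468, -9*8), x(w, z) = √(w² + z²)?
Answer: -475336864440 + 52873956*√173 ≈ -4.7464e+11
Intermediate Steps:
y(b, A) = 0
k = -1720510 - 36*√173 (k = -1720510 - √((-468)² + (-9*8)²) = -1720510 - √(219024 + (-72)²) = -1720510 - √(219024 + 5184) = -1720510 - √224208 = -1720510 - 36*√173 ≈ -1.7210e+6)
(k + 2044150)*(y(2214, -1026) - 1468721) = ((-1720510 - 36*√173) + 2044150)*(0 - 1468721) = (323640 - 36*√173)*(-1468721) = -475336864440 + 52873956*√173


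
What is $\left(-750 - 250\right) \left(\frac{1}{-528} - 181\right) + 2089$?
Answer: $\frac{12083999}{66} \approx 1.8309 \cdot 10^{5}$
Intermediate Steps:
$\left(-750 - 250\right) \left(\frac{1}{-528} - 181\right) + 2089 = - 1000 \left(- \frac{1}{528} - 181\right) + 2089 = \left(-1000\right) \left(- \frac{95569}{528}\right) + 2089 = \frac{11946125}{66} + 2089 = \frac{12083999}{66}$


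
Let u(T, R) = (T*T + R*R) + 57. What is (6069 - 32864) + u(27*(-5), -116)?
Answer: 4943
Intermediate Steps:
u(T, R) = 57 + R² + T² (u(T, R) = (T² + R²) + 57 = (R² + T²) + 57 = 57 + R² + T²)
(6069 - 32864) + u(27*(-5), -116) = (6069 - 32864) + (57 + (-116)² + (27*(-5))²) = -26795 + (57 + 13456 + (-135)²) = -26795 + (57 + 13456 + 18225) = -26795 + 31738 = 4943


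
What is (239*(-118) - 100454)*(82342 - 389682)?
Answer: 39541135040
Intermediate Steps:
(239*(-118) - 100454)*(82342 - 389682) = (-28202 - 100454)*(-307340) = -128656*(-307340) = 39541135040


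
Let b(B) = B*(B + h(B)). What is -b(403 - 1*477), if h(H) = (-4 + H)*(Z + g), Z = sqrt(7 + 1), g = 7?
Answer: -45880 - 11544*sqrt(2) ≈ -62206.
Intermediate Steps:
Z = 2*sqrt(2) (Z = sqrt(8) = 2*sqrt(2) ≈ 2.8284)
h(H) = (-4 + H)*(7 + 2*sqrt(2)) (h(H) = (-4 + H)*(2*sqrt(2) + 7) = (-4 + H)*(7 + 2*sqrt(2)))
b(B) = B*(-28 - 8*sqrt(2) + 8*B + 2*B*sqrt(2)) (b(B) = B*(B + (-28 - 8*sqrt(2) + 7*B + 2*B*sqrt(2))) = B*(-28 - 8*sqrt(2) + 8*B + 2*B*sqrt(2)))
-b(403 - 1*477) = -2*(403 - 1*477)*(-14 - 4*sqrt(2) + 4*(403 - 1*477) + (403 - 1*477)*sqrt(2)) = -2*(403 - 477)*(-14 - 4*sqrt(2) + 4*(403 - 477) + (403 - 477)*sqrt(2)) = -2*(-74)*(-14 - 4*sqrt(2) + 4*(-74) - 74*sqrt(2)) = -2*(-74)*(-14 - 4*sqrt(2) - 296 - 74*sqrt(2)) = -2*(-74)*(-310 - 78*sqrt(2)) = -(45880 + 11544*sqrt(2)) = -45880 - 11544*sqrt(2)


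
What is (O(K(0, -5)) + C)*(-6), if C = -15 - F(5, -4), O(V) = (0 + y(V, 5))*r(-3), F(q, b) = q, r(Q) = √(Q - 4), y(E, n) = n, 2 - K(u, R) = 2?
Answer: 120 - 30*I*√7 ≈ 120.0 - 79.373*I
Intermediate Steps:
K(u, R) = 0 (K(u, R) = 2 - 1*2 = 2 - 2 = 0)
r(Q) = √(-4 + Q)
O(V) = 5*I*√7 (O(V) = (0 + 5)*√(-4 - 3) = 5*√(-7) = 5*(I*√7) = 5*I*√7)
C = -20 (C = -15 - 1*5 = -15 - 5 = -20)
(O(K(0, -5)) + C)*(-6) = (5*I*√7 - 20)*(-6) = (-20 + 5*I*√7)*(-6) = 120 - 30*I*√7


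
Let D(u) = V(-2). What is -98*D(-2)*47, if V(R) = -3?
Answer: 13818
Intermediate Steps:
D(u) = -3
-98*D(-2)*47 = -98*(-3)*47 = 294*47 = 13818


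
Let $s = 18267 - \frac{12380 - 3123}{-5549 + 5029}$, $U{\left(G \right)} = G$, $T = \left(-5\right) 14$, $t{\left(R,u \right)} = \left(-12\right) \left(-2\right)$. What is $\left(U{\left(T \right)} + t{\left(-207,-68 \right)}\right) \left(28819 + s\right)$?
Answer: $- \frac{563361471}{260} \approx -2.1668 \cdot 10^{6}$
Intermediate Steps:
$t{\left(R,u \right)} = 24$
$T = -70$
$s = \frac{9508097}{520}$ ($s = 18267 - \frac{9257}{-520} = 18267 - 9257 \left(- \frac{1}{520}\right) = 18267 - - \frac{9257}{520} = 18267 + \frac{9257}{520} = \frac{9508097}{520} \approx 18285.0$)
$\left(U{\left(T \right)} + t{\left(-207,-68 \right)}\right) \left(28819 + s\right) = \left(-70 + 24\right) \left(28819 + \frac{9508097}{520}\right) = \left(-46\right) \frac{24493977}{520} = - \frac{563361471}{260}$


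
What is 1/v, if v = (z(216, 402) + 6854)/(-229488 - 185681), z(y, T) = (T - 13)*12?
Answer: -415169/11522 ≈ -36.033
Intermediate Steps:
z(y, T) = -156 + 12*T (z(y, T) = (-13 + T)*12 = -156 + 12*T)
v = -11522/415169 (v = ((-156 + 12*402) + 6854)/(-229488 - 185681) = ((-156 + 4824) + 6854)/(-415169) = (4668 + 6854)*(-1/415169) = 11522*(-1/415169) = -11522/415169 ≈ -0.027753)
1/v = 1/(-11522/415169) = -415169/11522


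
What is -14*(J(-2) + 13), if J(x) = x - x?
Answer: -182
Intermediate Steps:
J(x) = 0
-14*(J(-2) + 13) = -14*(0 + 13) = -14*13 = -182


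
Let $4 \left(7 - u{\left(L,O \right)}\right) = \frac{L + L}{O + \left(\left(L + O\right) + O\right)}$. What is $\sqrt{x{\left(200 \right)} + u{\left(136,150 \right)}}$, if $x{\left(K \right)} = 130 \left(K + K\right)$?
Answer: $\frac{3 \sqrt{496082109}}{293} \approx 228.05$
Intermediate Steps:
$x{\left(K \right)} = 260 K$ ($x{\left(K \right)} = 130 \cdot 2 K = 260 K$)
$u{\left(L,O \right)} = 7 - \frac{L}{2 \left(L + 3 O\right)}$ ($u{\left(L,O \right)} = 7 - \frac{\left(L + L\right) \frac{1}{O + \left(\left(L + O\right) + O\right)}}{4} = 7 - \frac{2 L \frac{1}{O + \left(L + 2 O\right)}}{4} = 7 - \frac{2 L \frac{1}{L + 3 O}}{4} = 7 - \frac{L}{2 \left(L + 3 O\right)}$)
$\sqrt{x{\left(200 \right)} + u{\left(136,150 \right)}} = \sqrt{260 \cdot 200 + \frac{13 \cdot 136 + 42 \cdot 150}{2 \left(136 + 3 \cdot 150\right)}} = \sqrt{52000 + \frac{1768 + 6300}{2 \left(136 + 450\right)}} = \sqrt{52000 + \frac{1}{2} \cdot \frac{1}{586} \cdot 8068} = \sqrt{52000 + \frac{2017}{293}} = \sqrt{\frac{15238017}{293}} = \frac{3 \sqrt{496082109}}{293}$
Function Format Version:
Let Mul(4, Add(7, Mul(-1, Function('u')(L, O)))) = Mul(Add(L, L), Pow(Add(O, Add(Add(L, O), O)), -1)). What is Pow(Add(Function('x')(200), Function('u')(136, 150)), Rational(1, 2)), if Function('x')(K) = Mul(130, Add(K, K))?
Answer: Mul(Rational(3, 293), Pow(496082109, Rational(1, 2))) ≈ 228.05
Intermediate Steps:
Function('x')(K) = Mul(260, K) (Function('x')(K) = Mul(130, Mul(2, K)) = Mul(260, K))
Function('u')(L, O) = Add(7, Mul(Rational(-1, 2), L, Pow(Add(L, Mul(3, O)), -1))) (Function('u')(L, O) = Add(7, Mul(Rational(-1, 4), Mul(Add(L, L), Pow(Add(O, Add(Add(L, O), O)), -1)))) = Add(7, Mul(Rational(-1, 4), Mul(Mul(2, L), Pow(Add(O, Add(L, Mul(2, O))), -1)))) = Add(7, Mul(Rational(-1, 4), Mul(Mul(2, L), Pow(Add(L, Mul(3, O)), -1)))) = Add(7, Mul(Rational(-1, 4), Mul(2, L, Pow(Add(L, Mul(3, O)), -1)))) = Add(7, Mul(Rational(-1, 2), L, Pow(Add(L, Mul(3, O)), -1))))
Pow(Add(Function('x')(200), Function('u')(136, 150)), Rational(1, 2)) = Pow(Add(Mul(260, 200), Mul(Rational(1, 2), Pow(Add(136, Mul(3, 150)), -1), Add(Mul(13, 136), Mul(42, 150)))), Rational(1, 2)) = Pow(Add(52000, Mul(Rational(1, 2), Pow(Add(136, 450), -1), Add(1768, 6300))), Rational(1, 2)) = Pow(Add(52000, Mul(Rational(1, 2), Pow(586, -1), 8068)), Rational(1, 2)) = Pow(Add(52000, Mul(Rational(1, 2), Rational(1, 586), 8068)), Rational(1, 2)) = Pow(Add(52000, Rational(2017, 293)), Rational(1, 2)) = Pow(Rational(15238017, 293), Rational(1, 2)) = Mul(Rational(3, 293), Pow(496082109, Rational(1, 2)))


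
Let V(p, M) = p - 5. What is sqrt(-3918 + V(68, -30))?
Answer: I*sqrt(3855) ≈ 62.089*I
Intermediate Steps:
V(p, M) = -5 + p
sqrt(-3918 + V(68, -30)) = sqrt(-3918 + (-5 + 68)) = sqrt(-3918 + 63) = sqrt(-3855) = I*sqrt(3855)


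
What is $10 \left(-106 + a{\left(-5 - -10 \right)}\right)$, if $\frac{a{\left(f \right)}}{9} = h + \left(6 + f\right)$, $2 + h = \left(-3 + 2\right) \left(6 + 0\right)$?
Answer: $-790$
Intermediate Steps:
$h = -8$ ($h = -2 + \left(-3 + 2\right) \left(6 + 0\right) = -2 - 6 = -8$)
$a{\left(f \right)} = -18 + 9 f$ ($a{\left(f \right)} = 9 \left(-8 + \left(6 + f\right)\right) = 9 \left(-2 + f\right) = -18 + 9 f$)
$10 \left(-106 + a{\left(-5 - -10 \right)}\right) = 10 \left(-106 - \left(18 - 9 \left(-5 - -10\right)\right)\right) = 10 \left(-106 - \left(18 - 9 \left(-5 + 10\right)\right)\right) = 10 \left(-106 + \left(-18 + 9 \cdot 5\right)\right) = 10 \left(-106 + \left(-18 + 45\right)\right) = 10 \left(-106 + 27\right) = 10 \left(-79\right) = -790$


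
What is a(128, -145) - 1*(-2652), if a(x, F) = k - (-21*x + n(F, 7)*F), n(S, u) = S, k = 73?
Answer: -15612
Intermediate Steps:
a(x, F) = 73 - F**2 + 21*x (a(x, F) = 73 - (-21*x + F*F) = 73 - (-21*x + F**2) = 73 - (F**2 - 21*x) = 73 + (-F**2 + 21*x) = 73 - F**2 + 21*x)
a(128, -145) - 1*(-2652) = (73 - 1*(-145)**2 + 21*128) - 1*(-2652) = (73 - 1*21025 + 2688) + 2652 = (73 - 21025 + 2688) + 2652 = -18264 + 2652 = -15612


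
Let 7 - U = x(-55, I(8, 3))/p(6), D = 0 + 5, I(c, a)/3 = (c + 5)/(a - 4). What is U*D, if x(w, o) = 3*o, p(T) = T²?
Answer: 205/4 ≈ 51.250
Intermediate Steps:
I(c, a) = 3*(5 + c)/(-4 + a) (I(c, a) = 3*((c + 5)/(a - 4)) = 3*((5 + c)/(-4 + a)) = 3*(5 + c)/(-4 + a))
D = 5
U = 41/4 (U = 7 - 3*(3*(5 + 8)/(-4 + 3))/(6²) = 7 - 3*(3*13/(-1))/36 = 7 - 3*(3*(-1)*13)/36 = 7 - 3*(-39)/36 = 7 - (-117)/36 = 7 - 1*(-13/4) = 7 + 13/4 = 41/4 ≈ 10.250)
U*D = (41/4)*5 = 205/4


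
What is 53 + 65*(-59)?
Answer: -3782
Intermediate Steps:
53 + 65*(-59) = 53 - 3835 = -3782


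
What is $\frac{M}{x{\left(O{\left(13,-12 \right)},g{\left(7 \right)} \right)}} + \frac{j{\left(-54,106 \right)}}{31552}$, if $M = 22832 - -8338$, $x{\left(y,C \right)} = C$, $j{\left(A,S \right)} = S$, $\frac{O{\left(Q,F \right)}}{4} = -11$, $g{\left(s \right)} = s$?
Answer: $\frac{491738291}{110432} \approx 4452.9$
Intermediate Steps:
$O{\left(Q,F \right)} = -44$ ($O{\left(Q,F \right)} = 4 \left(-11\right) = -44$)
$M = 31170$ ($M = 22832 + 8338 = 31170$)
$\frac{M}{x{\left(O{\left(13,-12 \right)},g{\left(7 \right)} \right)}} + \frac{j{\left(-54,106 \right)}}{31552} = \frac{31170}{7} + \frac{106}{31552} = 31170 \cdot \frac{1}{7} + 106 \cdot \frac{1}{31552} = \frac{31170}{7} + \frac{53}{15776} = \frac{491738291}{110432}$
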